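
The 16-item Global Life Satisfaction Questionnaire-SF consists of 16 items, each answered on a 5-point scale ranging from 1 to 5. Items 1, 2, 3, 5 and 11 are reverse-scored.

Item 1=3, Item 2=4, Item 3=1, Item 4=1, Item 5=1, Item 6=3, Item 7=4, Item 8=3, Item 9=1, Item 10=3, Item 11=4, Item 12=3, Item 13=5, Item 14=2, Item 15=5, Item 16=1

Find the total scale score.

48

Reverse-scored items use 6 − raw:
  item 1: 6 − 3 = 3
  item 2: 6 − 4 = 2
  item 3: 6 − 1 = 5
  item 5: 6 − 1 = 5
  item 11: 6 − 4 = 2
After reverse-coding: 3, 2, 5, 1, 5, 3, 4, 3, 1, 3, 2, 3, 5, 2, 5, 1
Total = 3 + 2 + 5 + 1 + 5 + 3 + 4 + 3 + 1 + 3 + 2 + 3 + 5 + 2 + 5 + 1 = 48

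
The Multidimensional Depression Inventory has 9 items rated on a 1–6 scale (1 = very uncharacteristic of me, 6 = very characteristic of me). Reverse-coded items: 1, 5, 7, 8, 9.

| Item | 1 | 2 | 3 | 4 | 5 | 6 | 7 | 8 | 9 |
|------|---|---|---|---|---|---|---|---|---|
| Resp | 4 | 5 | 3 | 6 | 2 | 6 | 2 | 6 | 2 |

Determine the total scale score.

Apply reverse scoring (reverse-coded value = 7 − response):
  item 1: 7 − 4 = 3
  item 5: 7 − 2 = 5
  item 7: 7 − 2 = 5
  item 8: 7 − 6 = 1
  item 9: 7 − 2 = 5
After reverse-coding: 3, 5, 3, 6, 5, 6, 5, 1, 5
Total = 3 + 5 + 3 + 6 + 5 + 6 + 5 + 1 + 5 = 39

39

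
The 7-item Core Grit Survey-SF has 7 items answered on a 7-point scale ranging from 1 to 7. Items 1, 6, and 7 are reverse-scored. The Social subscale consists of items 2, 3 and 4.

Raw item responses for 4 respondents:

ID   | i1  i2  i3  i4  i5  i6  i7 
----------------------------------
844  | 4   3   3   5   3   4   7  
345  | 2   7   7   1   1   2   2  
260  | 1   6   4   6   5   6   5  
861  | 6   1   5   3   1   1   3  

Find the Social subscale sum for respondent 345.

Respondent 345 raw: 2, 7, 7, 1, 1, 2, 2.
Social items: 2, 3, 4.
Reverse-coded (reverse-coded value = 8 − response):
  item 2: 7
  item 3: 7
  item 4: 1
Sum = 7 + 7 + 1 = 15

15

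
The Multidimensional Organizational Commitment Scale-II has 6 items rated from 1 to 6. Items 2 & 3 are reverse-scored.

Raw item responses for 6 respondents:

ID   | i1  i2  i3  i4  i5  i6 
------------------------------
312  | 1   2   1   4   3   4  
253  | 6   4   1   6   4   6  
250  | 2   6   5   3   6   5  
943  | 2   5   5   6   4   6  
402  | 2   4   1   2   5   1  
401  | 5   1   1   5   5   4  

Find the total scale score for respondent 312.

Respondent 312 raw: 1, 2, 1, 4, 3, 4.
Reverse-coded (reverse-coded value = 7 − response):
  item 1: 1
  item 2: 7 − 2 = 5
  item 3: 7 − 1 = 6
  item 4: 4
  item 5: 3
  item 6: 4
Sum = 1 + 5 + 6 + 4 + 3 + 4 = 23

23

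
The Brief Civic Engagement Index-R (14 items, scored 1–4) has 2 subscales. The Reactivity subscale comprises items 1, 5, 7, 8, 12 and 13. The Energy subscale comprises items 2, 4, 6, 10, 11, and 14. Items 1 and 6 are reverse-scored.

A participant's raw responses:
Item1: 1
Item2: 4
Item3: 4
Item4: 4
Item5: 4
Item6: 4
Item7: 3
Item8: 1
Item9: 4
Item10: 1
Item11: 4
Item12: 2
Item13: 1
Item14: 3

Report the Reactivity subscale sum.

Reactivity items: 1, 5, 7, 8, 12, 13.
Of these, item 1 is reverse-scored; on a 1–4 scale, reversed = 5 − raw.
  item 1: 5 − 1 = 4
  item 5: 4
  item 7: 3
  item 8: 1
  item 12: 2
  item 13: 1
Sum = 4 + 4 + 3 + 1 + 2 + 1 = 15

15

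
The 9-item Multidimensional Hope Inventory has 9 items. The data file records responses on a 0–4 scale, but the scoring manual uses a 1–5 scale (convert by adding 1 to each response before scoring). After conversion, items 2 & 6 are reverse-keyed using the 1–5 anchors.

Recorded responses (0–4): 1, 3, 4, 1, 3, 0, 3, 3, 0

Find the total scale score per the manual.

Convert to 1–5: 2, 4, 5, 2, 4, 1, 4, 4, 1
Reverse-coded (reversed = (1+5) − raw = 6 − raw):
  item 2: 6 − 4 = 2
  item 6: 6 − 1 = 5
Scored: 2, 2, 5, 2, 4, 5, 4, 4, 1
Total = 29

29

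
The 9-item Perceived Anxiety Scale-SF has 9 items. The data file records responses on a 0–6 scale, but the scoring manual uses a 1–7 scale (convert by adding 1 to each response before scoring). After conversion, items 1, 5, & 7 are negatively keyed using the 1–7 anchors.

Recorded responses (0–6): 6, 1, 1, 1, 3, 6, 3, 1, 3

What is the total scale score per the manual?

Convert to 1–7: 7, 2, 2, 2, 4, 7, 4, 2, 4
Reverse-coded (on a 1–7 scale, reversed = 8 − raw):
  item 1: 8 − 7 = 1
  item 5: 8 − 4 = 4
  item 7: 8 − 4 = 4
Scored: 1, 2, 2, 2, 4, 7, 4, 2, 4
Total = 28

28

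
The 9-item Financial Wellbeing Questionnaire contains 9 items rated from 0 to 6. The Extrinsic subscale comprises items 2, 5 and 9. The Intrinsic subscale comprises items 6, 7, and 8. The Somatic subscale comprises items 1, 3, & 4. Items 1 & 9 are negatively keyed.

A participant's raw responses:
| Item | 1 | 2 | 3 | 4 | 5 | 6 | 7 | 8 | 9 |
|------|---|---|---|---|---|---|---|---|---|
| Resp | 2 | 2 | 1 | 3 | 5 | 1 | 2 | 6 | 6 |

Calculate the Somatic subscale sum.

8

Somatic items: 1, 3, 4.
Of these, item 1 is negatively keyed; reverse-coded value = 6 − response.
  item 1: 6 − 2 = 4
  item 3: 1
  item 4: 3
Sum = 4 + 1 + 3 = 8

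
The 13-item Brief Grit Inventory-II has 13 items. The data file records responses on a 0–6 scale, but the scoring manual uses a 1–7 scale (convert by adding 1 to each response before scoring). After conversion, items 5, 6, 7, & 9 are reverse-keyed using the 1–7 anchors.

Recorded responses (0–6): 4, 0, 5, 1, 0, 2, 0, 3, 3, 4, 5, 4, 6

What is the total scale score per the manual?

64

Convert to 1–7: 5, 1, 6, 2, 1, 3, 1, 4, 4, 5, 6, 5, 7
Reverse-coded (on a 1–7 scale, reversed = 8 − raw):
  item 5: 8 − 1 = 7
  item 6: 8 − 3 = 5
  item 7: 8 − 1 = 7
  item 9: 8 − 4 = 4
Scored: 5, 1, 6, 2, 7, 5, 7, 4, 4, 5, 6, 5, 7
Total = 64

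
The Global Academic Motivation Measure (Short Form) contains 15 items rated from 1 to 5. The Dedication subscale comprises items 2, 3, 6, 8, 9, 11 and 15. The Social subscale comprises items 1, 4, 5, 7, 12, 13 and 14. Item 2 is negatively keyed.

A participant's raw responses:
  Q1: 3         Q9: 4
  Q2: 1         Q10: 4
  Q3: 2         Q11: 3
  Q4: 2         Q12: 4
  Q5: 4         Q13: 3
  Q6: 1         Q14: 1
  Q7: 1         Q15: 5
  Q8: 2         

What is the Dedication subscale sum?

22

Dedication items: 2, 3, 6, 8, 9, 11, 15.
Of these, item 2 is negatively keyed; reversed = (1+5) − raw = 6 − raw.
  item 2: 6 − 1 = 5
  item 3: 2
  item 6: 1
  item 8: 2
  item 9: 4
  item 11: 3
  item 15: 5
Sum = 5 + 2 + 1 + 2 + 4 + 3 + 5 = 22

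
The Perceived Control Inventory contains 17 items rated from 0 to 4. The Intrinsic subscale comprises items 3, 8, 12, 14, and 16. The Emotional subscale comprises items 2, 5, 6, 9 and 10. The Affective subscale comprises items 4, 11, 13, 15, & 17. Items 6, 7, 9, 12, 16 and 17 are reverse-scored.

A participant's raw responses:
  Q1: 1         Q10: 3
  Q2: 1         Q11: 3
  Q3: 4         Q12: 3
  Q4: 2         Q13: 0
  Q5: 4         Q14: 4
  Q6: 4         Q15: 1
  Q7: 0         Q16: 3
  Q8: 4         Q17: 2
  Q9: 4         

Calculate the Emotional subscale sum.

Emotional items: 2, 5, 6, 9, 10.
Of these, items 6 & 9 are reverse-scored; reverse-coded value = 4 − response.
  item 2: 1
  item 5: 4
  item 6: 4 − 4 = 0
  item 9: 4 − 4 = 0
  item 10: 3
Sum = 1 + 4 + 0 + 0 + 3 = 8

8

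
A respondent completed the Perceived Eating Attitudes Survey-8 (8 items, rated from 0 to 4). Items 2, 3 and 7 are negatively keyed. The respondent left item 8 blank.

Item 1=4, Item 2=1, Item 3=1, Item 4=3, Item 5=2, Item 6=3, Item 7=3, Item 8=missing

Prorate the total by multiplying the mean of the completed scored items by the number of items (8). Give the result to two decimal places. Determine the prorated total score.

Reverse-coded (reversed = (0+4) − raw = 4 − raw):
  item 2: 4 − 1 = 3
  item 3: 4 − 1 = 3
  item 7: 4 − 3 = 1
Completed scored items (7 of 8): 4, 3, 3, 3, 2, 3, 1; sum = 19.
Person mean = 19 / 7 ≈ 2.7143
Prorated total = (19 / 7) × 8 = 21.71 (to 2 dp)

21.71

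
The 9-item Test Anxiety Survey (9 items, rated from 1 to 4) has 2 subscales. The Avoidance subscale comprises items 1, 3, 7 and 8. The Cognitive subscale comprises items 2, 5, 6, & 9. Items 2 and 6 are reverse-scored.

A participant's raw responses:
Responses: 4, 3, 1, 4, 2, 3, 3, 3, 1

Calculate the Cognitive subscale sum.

7

Cognitive items: 2, 5, 6, 9.
Of these, items 2 and 6 are reverse-scored; reverse-coded value = 5 − response.
  item 2: 5 − 3 = 2
  item 5: 2
  item 6: 5 − 3 = 2
  item 9: 1
Sum = 2 + 2 + 2 + 1 = 7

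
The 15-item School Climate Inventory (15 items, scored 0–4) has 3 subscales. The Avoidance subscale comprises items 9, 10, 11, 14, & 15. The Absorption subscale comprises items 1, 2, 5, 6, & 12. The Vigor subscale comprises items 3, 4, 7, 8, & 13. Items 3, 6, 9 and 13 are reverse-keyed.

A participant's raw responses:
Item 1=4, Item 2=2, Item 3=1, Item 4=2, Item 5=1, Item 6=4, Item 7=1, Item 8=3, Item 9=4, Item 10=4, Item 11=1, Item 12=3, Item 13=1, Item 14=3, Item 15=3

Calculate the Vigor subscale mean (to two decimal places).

2.40

Vigor items: 3, 4, 7, 8, 13.
Of these, items 3 and 13 are reverse-keyed; reversed = (0+4) − raw = 4 − raw.
  item 3: 4 − 1 = 3
  item 4: 2
  item 7: 1
  item 8: 3
  item 13: 4 − 1 = 3
Sum = 3 + 2 + 1 + 3 + 3 = 12
Mean = 12 / 5 = 2.40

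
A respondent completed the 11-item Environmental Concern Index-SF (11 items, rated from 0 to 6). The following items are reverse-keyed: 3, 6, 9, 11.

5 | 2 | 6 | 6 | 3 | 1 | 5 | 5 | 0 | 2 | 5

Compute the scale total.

Raw sum = 40. Reverse-keyed items: 3, 6, 9, 11; their raw sum = 12.
Each reversal replaces raw with 6 − raw, changing the total by 6 − 2·raw per item.
Total = 40 + 4·6 − 2·12 = 40 + 24 − 24 = 40

40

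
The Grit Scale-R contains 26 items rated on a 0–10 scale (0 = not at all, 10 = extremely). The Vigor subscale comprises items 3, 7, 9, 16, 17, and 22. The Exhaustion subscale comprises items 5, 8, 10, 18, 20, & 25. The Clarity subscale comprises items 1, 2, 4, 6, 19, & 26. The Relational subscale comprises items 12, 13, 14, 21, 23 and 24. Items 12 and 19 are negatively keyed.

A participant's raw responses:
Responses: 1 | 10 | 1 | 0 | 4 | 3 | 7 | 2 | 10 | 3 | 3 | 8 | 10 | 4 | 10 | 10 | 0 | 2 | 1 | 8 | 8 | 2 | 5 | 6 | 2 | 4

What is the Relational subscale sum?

Relational items: 12, 13, 14, 21, 23, 24.
Of these, item 12 is negatively keyed; reverse-coded value = 10 − response.
  item 12: 10 − 8 = 2
  item 13: 10
  item 14: 4
  item 21: 8
  item 23: 5
  item 24: 6
Sum = 2 + 10 + 4 + 8 + 5 + 6 = 35

35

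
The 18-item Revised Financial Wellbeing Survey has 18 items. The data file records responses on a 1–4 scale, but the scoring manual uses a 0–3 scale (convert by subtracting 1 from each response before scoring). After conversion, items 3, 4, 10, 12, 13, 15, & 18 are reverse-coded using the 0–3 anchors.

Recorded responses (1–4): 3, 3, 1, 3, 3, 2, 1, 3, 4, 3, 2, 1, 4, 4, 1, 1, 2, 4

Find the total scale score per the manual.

28

Convert to 0–3: 2, 2, 0, 2, 2, 1, 0, 2, 3, 2, 1, 0, 3, 3, 0, 0, 1, 3
Reverse-coded (reversed = (0+3) − raw = 3 − raw):
  item 3: 3 − 0 = 3
  item 4: 3 − 2 = 1
  item 10: 3 − 2 = 1
  item 12: 3 − 0 = 3
  item 13: 3 − 3 = 0
  item 15: 3 − 0 = 3
  item 18: 3 − 3 = 0
Scored: 2, 2, 3, 1, 2, 1, 0, 2, 3, 1, 1, 3, 0, 3, 3, 0, 1, 0
Total = 28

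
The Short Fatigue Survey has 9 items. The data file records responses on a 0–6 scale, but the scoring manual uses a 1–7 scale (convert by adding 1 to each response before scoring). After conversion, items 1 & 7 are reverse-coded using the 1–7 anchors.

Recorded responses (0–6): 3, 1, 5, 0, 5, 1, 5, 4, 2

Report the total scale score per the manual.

Convert to 1–7: 4, 2, 6, 1, 6, 2, 6, 5, 3
Reverse-coded (reverse-coded value = 8 − response):
  item 1: 8 − 4 = 4
  item 7: 8 − 6 = 2
Scored: 4, 2, 6, 1, 6, 2, 2, 5, 3
Total = 31

31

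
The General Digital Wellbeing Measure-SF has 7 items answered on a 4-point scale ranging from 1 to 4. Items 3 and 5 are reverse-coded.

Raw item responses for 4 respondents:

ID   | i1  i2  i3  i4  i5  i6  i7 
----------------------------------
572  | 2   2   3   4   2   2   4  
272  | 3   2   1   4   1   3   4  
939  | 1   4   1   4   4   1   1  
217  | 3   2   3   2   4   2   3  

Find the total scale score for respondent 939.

16

Respondent 939 raw: 1, 4, 1, 4, 4, 1, 1.
Reverse-coded (reversed = (1+4) − raw = 5 − raw):
  item 1: 1
  item 2: 4
  item 3: 5 − 1 = 4
  item 4: 4
  item 5: 5 − 4 = 1
  item 6: 1
  item 7: 1
Sum = 1 + 4 + 4 + 4 + 1 + 1 + 1 = 16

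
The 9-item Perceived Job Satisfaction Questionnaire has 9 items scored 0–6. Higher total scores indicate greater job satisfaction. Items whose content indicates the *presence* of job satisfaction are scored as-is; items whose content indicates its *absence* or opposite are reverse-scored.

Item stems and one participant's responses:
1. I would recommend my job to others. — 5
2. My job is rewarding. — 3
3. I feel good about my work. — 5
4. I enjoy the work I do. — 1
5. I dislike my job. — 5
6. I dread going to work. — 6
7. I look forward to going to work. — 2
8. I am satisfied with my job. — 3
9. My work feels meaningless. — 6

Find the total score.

Items 5, 6, 9 describe the absence/opposite of job satisfaction → reverse-score.
reversed = (0+6) − raw = 6 − raw.
  item 1: 5
  item 2: 3
  item 3: 5
  item 4: 1
  item 5: 6 − 5 = 1
  item 6: 6 − 6 = 0
  item 7: 2
  item 8: 3
  item 9: 6 − 6 = 0
Total = 5 + 3 + 5 + 1 + 1 + 0 + 2 + 3 + 0 = 20

20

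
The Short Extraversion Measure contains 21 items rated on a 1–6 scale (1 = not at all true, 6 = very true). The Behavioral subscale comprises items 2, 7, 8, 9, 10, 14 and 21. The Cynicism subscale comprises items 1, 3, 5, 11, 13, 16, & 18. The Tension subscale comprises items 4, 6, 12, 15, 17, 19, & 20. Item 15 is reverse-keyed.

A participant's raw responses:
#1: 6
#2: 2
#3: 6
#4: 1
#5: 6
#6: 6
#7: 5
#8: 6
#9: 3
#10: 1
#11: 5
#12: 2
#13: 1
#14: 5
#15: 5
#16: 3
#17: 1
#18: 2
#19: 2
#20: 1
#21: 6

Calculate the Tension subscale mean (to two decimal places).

Tension items: 4, 6, 12, 15, 17, 19, 20.
Of these, item 15 is reverse-keyed; reversed = (1+6) − raw = 7 − raw.
  item 4: 1
  item 6: 6
  item 12: 2
  item 15: 7 − 5 = 2
  item 17: 1
  item 19: 2
  item 20: 1
Sum = 1 + 6 + 2 + 2 + 1 + 2 + 1 = 15
Mean = 15 / 7 = 2.14

2.14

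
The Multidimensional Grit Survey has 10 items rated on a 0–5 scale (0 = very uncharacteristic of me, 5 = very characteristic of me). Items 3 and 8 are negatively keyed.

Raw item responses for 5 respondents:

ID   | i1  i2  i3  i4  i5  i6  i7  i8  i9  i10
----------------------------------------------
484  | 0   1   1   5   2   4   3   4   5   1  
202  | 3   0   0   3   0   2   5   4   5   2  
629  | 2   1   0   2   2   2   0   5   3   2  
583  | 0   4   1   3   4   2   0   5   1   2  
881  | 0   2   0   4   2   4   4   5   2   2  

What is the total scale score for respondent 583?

Respondent 583 raw: 0, 4, 1, 3, 4, 2, 0, 5, 1, 2.
Reverse-coded (on a 0–5 scale, reversed = 5 − raw):
  item 1: 0
  item 2: 4
  item 3: 5 − 1 = 4
  item 4: 3
  item 5: 4
  item 6: 2
  item 7: 0
  item 8: 5 − 5 = 0
  item 9: 1
  item 10: 2
Sum = 0 + 4 + 4 + 3 + 4 + 2 + 0 + 0 + 1 + 2 = 20

20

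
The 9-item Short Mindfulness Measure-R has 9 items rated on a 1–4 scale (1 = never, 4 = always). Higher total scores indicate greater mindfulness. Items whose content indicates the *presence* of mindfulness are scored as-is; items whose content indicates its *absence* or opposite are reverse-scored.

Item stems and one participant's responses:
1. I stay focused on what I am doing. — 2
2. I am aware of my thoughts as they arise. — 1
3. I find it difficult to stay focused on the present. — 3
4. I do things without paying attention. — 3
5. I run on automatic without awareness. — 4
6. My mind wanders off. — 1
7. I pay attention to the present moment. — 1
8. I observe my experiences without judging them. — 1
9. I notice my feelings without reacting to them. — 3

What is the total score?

Items 3, 4, 5, 6 describe the absence/opposite of mindfulness → reverse-score.
on a 1–4 scale, reversed = 5 − raw.
  item 1: 2
  item 2: 1
  item 3: 5 − 3 = 2
  item 4: 5 − 3 = 2
  item 5: 5 − 4 = 1
  item 6: 5 − 1 = 4
  item 7: 1
  item 8: 1
  item 9: 3
Total = 2 + 1 + 2 + 2 + 1 + 4 + 1 + 1 + 3 = 17

17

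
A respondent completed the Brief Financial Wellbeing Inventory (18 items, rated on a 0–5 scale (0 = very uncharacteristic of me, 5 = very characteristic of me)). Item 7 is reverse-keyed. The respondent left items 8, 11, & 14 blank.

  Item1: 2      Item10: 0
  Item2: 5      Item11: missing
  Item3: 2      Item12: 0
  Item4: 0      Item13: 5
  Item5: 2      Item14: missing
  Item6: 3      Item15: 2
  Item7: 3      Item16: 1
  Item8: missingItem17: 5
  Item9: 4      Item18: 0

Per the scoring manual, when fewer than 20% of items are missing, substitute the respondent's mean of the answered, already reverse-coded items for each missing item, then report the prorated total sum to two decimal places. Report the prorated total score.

Reverse-coded (reversed = (0+5) − raw = 5 − raw):
  item 7: 5 − 3 = 2
Completed scored items (15 of 18): 2, 5, 2, 0, 2, 3, 2, 4, 0, 0, 5, 2, 1, 5, 0; sum = 33.
Person mean = 33 / 15 ≈ 2.2000
Prorated total = (33 / 15) × 18 = 39.60 (to 2 dp)

39.60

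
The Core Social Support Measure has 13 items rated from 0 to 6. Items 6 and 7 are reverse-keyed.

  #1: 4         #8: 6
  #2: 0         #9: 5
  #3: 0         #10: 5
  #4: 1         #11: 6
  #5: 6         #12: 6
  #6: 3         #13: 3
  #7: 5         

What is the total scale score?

46

Reverse-coded items (reversed = (0+6) − raw = 6 − raw):
  item 6: 6 − 3 = 3
  item 7: 6 − 5 = 1
Scored responses: 4, 0, 0, 1, 6, 3, 1, 6, 5, 5, 6, 6, 3
Total = 4 + 0 + 0 + 1 + 6 + 3 + 1 + 6 + 5 + 5 + 6 + 6 + 3 = 46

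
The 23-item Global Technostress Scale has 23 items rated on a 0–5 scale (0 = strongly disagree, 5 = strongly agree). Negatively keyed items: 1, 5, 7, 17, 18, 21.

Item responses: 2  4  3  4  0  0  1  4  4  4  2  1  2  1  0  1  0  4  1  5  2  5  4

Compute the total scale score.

Raw sum = 54. Negatively keyed items: 1, 5, 7, 17, 18, 21; their raw sum = 9.
Each reversal replaces raw with 5 − raw, changing the total by 5 − 2·raw per item.
Total = 54 + 6·5 − 2·9 = 54 + 30 − 18 = 66

66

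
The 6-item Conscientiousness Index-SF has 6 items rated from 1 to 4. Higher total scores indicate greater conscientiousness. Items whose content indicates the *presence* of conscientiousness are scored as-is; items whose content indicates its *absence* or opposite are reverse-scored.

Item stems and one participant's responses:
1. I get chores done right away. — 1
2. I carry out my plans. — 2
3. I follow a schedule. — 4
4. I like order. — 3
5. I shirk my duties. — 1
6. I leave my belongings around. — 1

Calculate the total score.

Items 5, 6 describe the absence/opposite of conscientiousness → reverse-score.
on a 1–4 scale, reversed = 5 − raw.
  item 1: 1
  item 2: 2
  item 3: 4
  item 4: 3
  item 5: 5 − 1 = 4
  item 6: 5 − 1 = 4
Total = 1 + 2 + 4 + 3 + 4 + 4 = 18

18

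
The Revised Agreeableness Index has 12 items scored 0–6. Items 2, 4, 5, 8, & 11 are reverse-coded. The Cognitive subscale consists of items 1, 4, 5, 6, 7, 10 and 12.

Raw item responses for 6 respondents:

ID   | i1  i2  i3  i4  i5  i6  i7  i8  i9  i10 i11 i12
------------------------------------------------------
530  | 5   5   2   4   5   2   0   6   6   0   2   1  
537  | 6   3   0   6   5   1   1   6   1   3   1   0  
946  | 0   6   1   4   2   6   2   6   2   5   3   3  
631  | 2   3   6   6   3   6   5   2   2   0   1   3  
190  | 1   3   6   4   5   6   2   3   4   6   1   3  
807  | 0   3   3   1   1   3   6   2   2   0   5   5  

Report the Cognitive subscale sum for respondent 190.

21

Respondent 190 raw: 1, 3, 6, 4, 5, 6, 2, 3, 4, 6, 1, 3.
Cognitive items: 1, 4, 5, 6, 7, 10, 12.
Reverse-coded (on a 0–6 scale, reversed = 6 − raw):
  item 1: 1
  item 4: 6 − 4 = 2
  item 5: 6 − 5 = 1
  item 6: 6
  item 7: 2
  item 10: 6
  item 12: 3
Sum = 1 + 2 + 1 + 6 + 2 + 6 + 3 = 21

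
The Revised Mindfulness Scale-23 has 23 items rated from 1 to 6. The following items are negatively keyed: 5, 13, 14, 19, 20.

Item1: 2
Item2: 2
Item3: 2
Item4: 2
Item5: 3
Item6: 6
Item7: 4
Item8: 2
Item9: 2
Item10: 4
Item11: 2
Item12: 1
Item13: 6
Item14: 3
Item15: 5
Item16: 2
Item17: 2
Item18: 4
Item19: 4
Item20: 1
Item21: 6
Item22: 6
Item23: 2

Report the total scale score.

Raw sum = 73. Negatively keyed items: 5, 13, 14, 19, 20; their raw sum = 17.
Each reversal replaces raw with 7 − raw, changing the total by 7 − 2·raw per item.
Total = 73 + 5·7 − 2·17 = 73 + 35 − 34 = 74

74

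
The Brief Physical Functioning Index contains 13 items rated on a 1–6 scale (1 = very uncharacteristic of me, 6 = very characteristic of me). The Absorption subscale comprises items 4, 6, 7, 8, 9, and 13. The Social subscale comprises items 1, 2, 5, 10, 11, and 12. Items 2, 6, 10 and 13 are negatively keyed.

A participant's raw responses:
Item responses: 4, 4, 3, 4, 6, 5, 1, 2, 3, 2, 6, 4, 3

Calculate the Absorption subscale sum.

Absorption items: 4, 6, 7, 8, 9, 13.
Of these, items 6 & 13 are negatively keyed; reversed = (1+6) − raw = 7 − raw.
  item 4: 4
  item 6: 7 − 5 = 2
  item 7: 1
  item 8: 2
  item 9: 3
  item 13: 7 − 3 = 4
Sum = 4 + 2 + 1 + 2 + 3 + 4 = 16

16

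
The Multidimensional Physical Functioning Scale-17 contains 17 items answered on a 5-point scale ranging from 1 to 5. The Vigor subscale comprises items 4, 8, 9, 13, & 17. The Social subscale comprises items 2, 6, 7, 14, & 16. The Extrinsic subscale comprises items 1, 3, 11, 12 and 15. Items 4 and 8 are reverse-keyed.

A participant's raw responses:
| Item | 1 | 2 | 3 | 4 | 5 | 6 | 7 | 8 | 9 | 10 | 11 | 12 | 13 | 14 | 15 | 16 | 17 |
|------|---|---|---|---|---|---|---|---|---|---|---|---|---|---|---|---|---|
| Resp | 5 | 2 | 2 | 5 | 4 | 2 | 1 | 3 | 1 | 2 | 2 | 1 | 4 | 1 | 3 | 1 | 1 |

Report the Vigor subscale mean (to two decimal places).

2.00

Vigor items: 4, 8, 9, 13, 17.
Of these, items 4 and 8 are reverse-keyed; on a 1–5 scale, reversed = 6 − raw.
  item 4: 6 − 5 = 1
  item 8: 6 − 3 = 3
  item 9: 1
  item 13: 4
  item 17: 1
Sum = 1 + 3 + 1 + 4 + 1 = 10
Mean = 10 / 5 = 2.00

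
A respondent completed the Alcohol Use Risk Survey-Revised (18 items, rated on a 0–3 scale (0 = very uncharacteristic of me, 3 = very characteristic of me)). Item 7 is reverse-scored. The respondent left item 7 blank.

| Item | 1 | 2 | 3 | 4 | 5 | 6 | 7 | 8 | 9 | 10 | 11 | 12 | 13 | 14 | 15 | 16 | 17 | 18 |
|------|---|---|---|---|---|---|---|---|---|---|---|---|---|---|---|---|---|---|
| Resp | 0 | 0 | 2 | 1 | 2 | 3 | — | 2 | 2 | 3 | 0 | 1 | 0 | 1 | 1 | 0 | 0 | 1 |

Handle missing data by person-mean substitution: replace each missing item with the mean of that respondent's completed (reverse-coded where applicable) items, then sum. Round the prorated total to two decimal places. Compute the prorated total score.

Reverse-coded (on a 0–3 scale, reversed = 3 − raw):
Completed scored items (17 of 18): 0, 0, 2, 1, 2, 3, 2, 2, 3, 0, 1, 0, 1, 1, 0, 0, 1; sum = 19.
Person mean = 19 / 17 ≈ 1.1176
Prorated total = (19 / 17) × 18 = 20.12 (to 2 dp)

20.12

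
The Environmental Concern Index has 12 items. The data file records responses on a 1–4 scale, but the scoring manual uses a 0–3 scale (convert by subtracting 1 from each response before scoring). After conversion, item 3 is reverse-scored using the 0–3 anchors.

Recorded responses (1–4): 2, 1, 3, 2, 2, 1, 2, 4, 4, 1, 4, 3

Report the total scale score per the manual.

16

Convert to 0–3: 1, 0, 2, 1, 1, 0, 1, 3, 3, 0, 3, 2
Reverse-coded (reversed = (0+3) − raw = 3 − raw):
  item 3: 3 − 2 = 1
Scored: 1, 0, 1, 1, 1, 0, 1, 3, 3, 0, 3, 2
Total = 16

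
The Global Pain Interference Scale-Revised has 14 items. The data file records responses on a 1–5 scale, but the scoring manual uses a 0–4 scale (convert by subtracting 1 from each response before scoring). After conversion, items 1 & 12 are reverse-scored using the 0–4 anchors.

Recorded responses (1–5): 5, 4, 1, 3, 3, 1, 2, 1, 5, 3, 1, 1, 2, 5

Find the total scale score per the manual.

Convert to 0–4: 4, 3, 0, 2, 2, 0, 1, 0, 4, 2, 0, 0, 1, 4
Reverse-coded (on a 0–4 scale, reversed = 4 − raw):
  item 1: 4 − 4 = 0
  item 12: 4 − 0 = 4
Scored: 0, 3, 0, 2, 2, 0, 1, 0, 4, 2, 0, 4, 1, 4
Total = 23

23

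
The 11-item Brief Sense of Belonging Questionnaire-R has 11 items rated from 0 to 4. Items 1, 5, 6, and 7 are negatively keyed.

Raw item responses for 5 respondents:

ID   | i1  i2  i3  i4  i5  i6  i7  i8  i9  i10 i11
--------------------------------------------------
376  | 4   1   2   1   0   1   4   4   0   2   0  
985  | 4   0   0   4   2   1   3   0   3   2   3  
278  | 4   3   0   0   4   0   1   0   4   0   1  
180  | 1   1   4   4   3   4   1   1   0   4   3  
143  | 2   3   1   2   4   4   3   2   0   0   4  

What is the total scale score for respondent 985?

Respondent 985 raw: 4, 0, 0, 4, 2, 1, 3, 0, 3, 2, 3.
Reverse-coded (reverse-coded value = 4 − response):
  item 1: 4 − 4 = 0
  item 2: 0
  item 3: 0
  item 4: 4
  item 5: 4 − 2 = 2
  item 6: 4 − 1 = 3
  item 7: 4 − 3 = 1
  item 8: 0
  item 9: 3
  item 10: 2
  item 11: 3
Sum = 0 + 0 + 0 + 4 + 2 + 3 + 1 + 0 + 3 + 2 + 3 = 18

18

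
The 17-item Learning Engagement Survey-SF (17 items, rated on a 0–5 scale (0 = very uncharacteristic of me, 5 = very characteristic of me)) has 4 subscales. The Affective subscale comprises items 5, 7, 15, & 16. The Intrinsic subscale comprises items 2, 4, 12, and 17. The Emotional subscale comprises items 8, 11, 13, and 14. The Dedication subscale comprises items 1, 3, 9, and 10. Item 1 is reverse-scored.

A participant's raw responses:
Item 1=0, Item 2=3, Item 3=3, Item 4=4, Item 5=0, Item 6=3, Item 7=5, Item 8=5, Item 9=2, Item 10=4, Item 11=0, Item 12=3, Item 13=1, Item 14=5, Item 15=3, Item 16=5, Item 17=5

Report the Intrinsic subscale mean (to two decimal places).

Intrinsic items: 2, 4, 12, 17.
  item 2: 3
  item 4: 4
  item 12: 3
  item 17: 5
Sum = 3 + 4 + 3 + 5 = 15
Mean = 15 / 4 = 3.75

3.75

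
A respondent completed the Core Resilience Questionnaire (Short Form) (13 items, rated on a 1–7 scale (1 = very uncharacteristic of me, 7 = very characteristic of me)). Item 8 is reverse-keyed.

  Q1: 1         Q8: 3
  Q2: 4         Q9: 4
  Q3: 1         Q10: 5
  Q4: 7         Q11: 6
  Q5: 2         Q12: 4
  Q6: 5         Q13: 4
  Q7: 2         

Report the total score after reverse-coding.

Reverse-keyed items use 8 − raw:
  item 8: 8 − 3 = 5
After reverse-coding: 1, 4, 1, 7, 2, 5, 2, 5, 4, 5, 6, 4, 4
Total = 1 + 4 + 1 + 7 + 2 + 5 + 2 + 5 + 4 + 5 + 6 + 4 + 4 = 50

50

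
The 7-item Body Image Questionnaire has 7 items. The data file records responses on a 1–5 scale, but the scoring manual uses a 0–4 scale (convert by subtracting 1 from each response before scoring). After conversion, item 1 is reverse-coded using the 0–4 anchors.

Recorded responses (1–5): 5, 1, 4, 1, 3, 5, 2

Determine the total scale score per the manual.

10

Convert to 0–4: 4, 0, 3, 0, 2, 4, 1
Reverse-coded (on a 0–4 scale, reversed = 4 − raw):
  item 1: 4 − 4 = 0
Scored: 0, 0, 3, 0, 2, 4, 1
Total = 10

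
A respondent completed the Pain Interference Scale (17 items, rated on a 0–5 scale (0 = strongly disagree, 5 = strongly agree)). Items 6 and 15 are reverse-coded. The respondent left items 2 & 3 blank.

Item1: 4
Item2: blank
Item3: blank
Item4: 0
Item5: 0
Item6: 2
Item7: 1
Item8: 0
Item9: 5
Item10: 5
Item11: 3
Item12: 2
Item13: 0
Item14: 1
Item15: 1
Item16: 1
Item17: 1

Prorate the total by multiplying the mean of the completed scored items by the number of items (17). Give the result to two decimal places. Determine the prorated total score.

Reverse-coded (reverse-coded value = 5 − response):
  item 6: 5 − 2 = 3
  item 15: 5 − 1 = 4
Completed scored items (15 of 17): 4, 0, 0, 3, 1, 0, 5, 5, 3, 2, 0, 1, 4, 1, 1; sum = 30.
Person mean = 30 / 15 ≈ 2.0000
Prorated total = (30 / 15) × 17 = 34.00 (to 2 dp)

34.00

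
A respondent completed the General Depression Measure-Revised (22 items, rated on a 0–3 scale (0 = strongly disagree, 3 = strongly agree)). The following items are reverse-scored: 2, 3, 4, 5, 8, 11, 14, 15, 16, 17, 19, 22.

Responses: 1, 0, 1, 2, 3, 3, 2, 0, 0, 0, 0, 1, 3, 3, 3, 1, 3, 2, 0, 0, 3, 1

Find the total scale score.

34

Reversing items 2, 3, 4, 5, 8, 11, 14, 15, 16, 17, 19 and 22 with 3 − raw:
Total = 1 + (3−0) + (3−1) + (3−2) + (3−3) + 3 + 2 + (3−0) + 0 + 0 + (3−0) + 1 + 3 + (3−3) + (3−3) + (3−1) + (3−3) + 2 + (3−0) + 0 + 3 + (3−1)
      = 1 + 3 + 2 + 1 + 0 + 3 + 2 + 3 + 0 + 0 + 3 + 1 + 3 + 0 + 0 + 2 + 0 + 2 + 3 + 0 + 3 + 2 = 34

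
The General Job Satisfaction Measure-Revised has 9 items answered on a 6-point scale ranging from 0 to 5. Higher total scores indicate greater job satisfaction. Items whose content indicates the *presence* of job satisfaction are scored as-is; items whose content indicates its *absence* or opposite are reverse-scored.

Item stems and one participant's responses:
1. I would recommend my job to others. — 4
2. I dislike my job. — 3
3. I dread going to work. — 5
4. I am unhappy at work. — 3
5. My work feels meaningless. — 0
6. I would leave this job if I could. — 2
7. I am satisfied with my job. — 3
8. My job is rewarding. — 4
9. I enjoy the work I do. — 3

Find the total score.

26

Items 2, 3, 4, 5, 6 describe the absence/opposite of job satisfaction → reverse-score.
on a 0–5 scale, reversed = 5 − raw.
  item 1: 4
  item 2: 5 − 3 = 2
  item 3: 5 − 5 = 0
  item 4: 5 − 3 = 2
  item 5: 5 − 0 = 5
  item 6: 5 − 2 = 3
  item 7: 3
  item 8: 4
  item 9: 3
Total = 4 + 2 + 0 + 2 + 5 + 3 + 3 + 4 + 3 = 26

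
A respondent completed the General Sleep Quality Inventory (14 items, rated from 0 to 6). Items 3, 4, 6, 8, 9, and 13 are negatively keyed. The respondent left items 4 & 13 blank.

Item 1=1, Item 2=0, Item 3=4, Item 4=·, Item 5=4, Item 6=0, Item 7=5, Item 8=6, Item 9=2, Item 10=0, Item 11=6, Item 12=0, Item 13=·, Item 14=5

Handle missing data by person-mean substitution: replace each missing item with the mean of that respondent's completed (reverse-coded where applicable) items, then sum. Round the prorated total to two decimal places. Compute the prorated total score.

Reverse-coded (reverse-coded value = 6 − response):
  item 3: 6 − 4 = 2
  item 6: 6 − 0 = 6
  item 8: 6 − 6 = 0
  item 9: 6 − 2 = 4
Completed scored items (12 of 14): 1, 0, 2, 4, 6, 5, 0, 4, 0, 6, 0, 5; sum = 33.
Person mean = 33 / 12 ≈ 2.7500
Prorated total = (33 / 12) × 14 = 38.50 (to 2 dp)

38.50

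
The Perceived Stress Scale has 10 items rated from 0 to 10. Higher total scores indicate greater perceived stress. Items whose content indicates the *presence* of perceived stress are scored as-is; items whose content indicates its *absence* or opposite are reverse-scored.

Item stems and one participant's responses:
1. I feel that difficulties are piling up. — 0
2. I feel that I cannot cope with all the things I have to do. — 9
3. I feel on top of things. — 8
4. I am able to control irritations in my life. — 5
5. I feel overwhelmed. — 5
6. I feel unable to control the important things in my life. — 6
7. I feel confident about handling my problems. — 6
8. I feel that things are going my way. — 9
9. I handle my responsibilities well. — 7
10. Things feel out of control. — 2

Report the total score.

Items 3, 4, 7, 8, 9 describe the absence/opposite of perceived stress → reverse-score.
reverse-coded value = 10 − response.
  item 1: 0
  item 2: 9
  item 3: 10 − 8 = 2
  item 4: 10 − 5 = 5
  item 5: 5
  item 6: 6
  item 7: 10 − 6 = 4
  item 8: 10 − 9 = 1
  item 9: 10 − 7 = 3
  item 10: 2
Total = 0 + 9 + 2 + 5 + 5 + 6 + 4 + 1 + 3 + 2 = 37

37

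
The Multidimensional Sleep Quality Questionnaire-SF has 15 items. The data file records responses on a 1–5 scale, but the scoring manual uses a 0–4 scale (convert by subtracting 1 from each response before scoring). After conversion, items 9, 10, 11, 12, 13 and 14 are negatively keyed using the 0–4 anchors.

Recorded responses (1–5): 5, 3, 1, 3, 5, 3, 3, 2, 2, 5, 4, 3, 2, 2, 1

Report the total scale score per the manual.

29

Convert to 0–4: 4, 2, 0, 2, 4, 2, 2, 1, 1, 4, 3, 2, 1, 1, 0
Reverse-coded (reversed = (0+4) − raw = 4 − raw):
  item 9: 4 − 1 = 3
  item 10: 4 − 4 = 0
  item 11: 4 − 3 = 1
  item 12: 4 − 2 = 2
  item 13: 4 − 1 = 3
  item 14: 4 − 1 = 3
Scored: 4, 2, 0, 2, 4, 2, 2, 1, 3, 0, 1, 2, 3, 3, 0
Total = 29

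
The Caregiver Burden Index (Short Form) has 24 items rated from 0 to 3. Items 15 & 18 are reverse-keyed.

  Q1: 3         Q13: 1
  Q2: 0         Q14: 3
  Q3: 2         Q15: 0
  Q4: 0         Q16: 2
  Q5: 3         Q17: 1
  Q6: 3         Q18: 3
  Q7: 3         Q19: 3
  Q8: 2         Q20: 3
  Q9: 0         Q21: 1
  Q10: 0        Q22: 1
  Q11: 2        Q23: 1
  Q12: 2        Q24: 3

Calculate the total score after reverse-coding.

Reverse-coded items (reversed = (0+3) − raw = 3 − raw):
  item 15: 3 − 0 = 3
  item 18: 3 − 3 = 0
After reverse-coding: 3, 0, 2, 0, 3, 3, 3, 2, 0, 0, 2, 2, 1, 3, 3, 2, 1, 0, 3, 3, 1, 1, 1, 3
Total = 3 + 0 + 2 + 0 + 3 + 3 + 3 + 2 + 0 + 0 + 2 + 2 + 1 + 3 + 3 + 2 + 1 + 0 + 3 + 3 + 1 + 1 + 1 + 3 = 42

42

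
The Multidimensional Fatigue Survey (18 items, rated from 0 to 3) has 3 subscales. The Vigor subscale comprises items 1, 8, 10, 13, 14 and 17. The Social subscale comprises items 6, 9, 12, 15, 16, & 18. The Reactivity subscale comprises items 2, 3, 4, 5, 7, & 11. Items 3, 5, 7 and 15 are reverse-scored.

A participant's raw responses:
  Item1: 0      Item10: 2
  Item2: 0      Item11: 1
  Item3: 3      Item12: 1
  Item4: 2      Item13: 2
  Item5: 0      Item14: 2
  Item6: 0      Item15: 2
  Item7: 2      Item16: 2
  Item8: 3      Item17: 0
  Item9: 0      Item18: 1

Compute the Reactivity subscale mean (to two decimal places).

1.17

Reactivity items: 2, 3, 4, 5, 7, 11.
Of these, items 3, 5, & 7 are reverse-scored; reversed = (0+3) − raw = 3 − raw.
  item 2: 0
  item 3: 3 − 3 = 0
  item 4: 2
  item 5: 3 − 0 = 3
  item 7: 3 − 2 = 1
  item 11: 1
Sum = 0 + 0 + 2 + 3 + 1 + 1 = 7
Mean = 7 / 6 = 1.17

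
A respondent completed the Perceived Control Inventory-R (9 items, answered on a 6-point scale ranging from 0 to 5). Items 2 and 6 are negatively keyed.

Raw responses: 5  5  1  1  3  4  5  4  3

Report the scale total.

Reversing items 2 and 6 with 5 − raw:
Total = 5 + (5−5) + 1 + 1 + 3 + (5−4) + 5 + 4 + 3
      = 5 + 0 + 1 + 1 + 3 + 1 + 5 + 4 + 3 = 23

23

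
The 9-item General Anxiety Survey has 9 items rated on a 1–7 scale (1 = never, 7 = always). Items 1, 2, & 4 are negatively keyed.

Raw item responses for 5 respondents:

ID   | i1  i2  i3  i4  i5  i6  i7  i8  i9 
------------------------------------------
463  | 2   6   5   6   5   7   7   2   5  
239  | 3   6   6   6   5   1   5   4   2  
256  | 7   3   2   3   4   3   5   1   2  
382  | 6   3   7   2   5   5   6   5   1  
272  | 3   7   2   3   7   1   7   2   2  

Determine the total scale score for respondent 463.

Respondent 463 raw: 2, 6, 5, 6, 5, 7, 7, 2, 5.
Reverse-coded (reverse-coded value = 8 − response):
  item 1: 8 − 2 = 6
  item 2: 8 − 6 = 2
  item 3: 5
  item 4: 8 − 6 = 2
  item 5: 5
  item 6: 7
  item 7: 7
  item 8: 2
  item 9: 5
Sum = 6 + 2 + 5 + 2 + 5 + 7 + 7 + 2 + 5 = 41

41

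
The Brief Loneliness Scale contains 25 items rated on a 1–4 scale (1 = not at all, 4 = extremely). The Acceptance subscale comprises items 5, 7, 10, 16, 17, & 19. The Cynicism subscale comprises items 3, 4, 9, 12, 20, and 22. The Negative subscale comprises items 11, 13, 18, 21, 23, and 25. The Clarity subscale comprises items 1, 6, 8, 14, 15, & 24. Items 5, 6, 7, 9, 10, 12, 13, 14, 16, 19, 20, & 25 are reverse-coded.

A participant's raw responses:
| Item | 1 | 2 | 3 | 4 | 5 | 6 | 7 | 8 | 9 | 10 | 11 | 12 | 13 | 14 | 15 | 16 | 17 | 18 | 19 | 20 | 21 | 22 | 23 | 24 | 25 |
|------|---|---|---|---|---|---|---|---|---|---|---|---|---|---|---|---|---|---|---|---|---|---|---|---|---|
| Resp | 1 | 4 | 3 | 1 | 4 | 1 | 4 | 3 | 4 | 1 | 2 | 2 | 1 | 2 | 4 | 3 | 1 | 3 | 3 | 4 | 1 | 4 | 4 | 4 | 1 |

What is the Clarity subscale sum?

19

Clarity items: 1, 6, 8, 14, 15, 24.
Of these, items 6 & 14 are reverse-coded; reverse-coded value = 5 − response.
  item 1: 1
  item 6: 5 − 1 = 4
  item 8: 3
  item 14: 5 − 2 = 3
  item 15: 4
  item 24: 4
Sum = 1 + 4 + 3 + 3 + 4 + 4 = 19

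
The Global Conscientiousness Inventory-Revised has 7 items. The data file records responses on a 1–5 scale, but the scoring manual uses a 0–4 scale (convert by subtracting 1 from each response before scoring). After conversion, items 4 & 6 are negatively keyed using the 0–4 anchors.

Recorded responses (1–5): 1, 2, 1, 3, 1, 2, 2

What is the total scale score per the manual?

7

Convert to 0–4: 0, 1, 0, 2, 0, 1, 1
Reverse-coded (reverse-coded value = 4 − response):
  item 4: 4 − 2 = 2
  item 6: 4 − 1 = 3
Scored: 0, 1, 0, 2, 0, 3, 1
Total = 7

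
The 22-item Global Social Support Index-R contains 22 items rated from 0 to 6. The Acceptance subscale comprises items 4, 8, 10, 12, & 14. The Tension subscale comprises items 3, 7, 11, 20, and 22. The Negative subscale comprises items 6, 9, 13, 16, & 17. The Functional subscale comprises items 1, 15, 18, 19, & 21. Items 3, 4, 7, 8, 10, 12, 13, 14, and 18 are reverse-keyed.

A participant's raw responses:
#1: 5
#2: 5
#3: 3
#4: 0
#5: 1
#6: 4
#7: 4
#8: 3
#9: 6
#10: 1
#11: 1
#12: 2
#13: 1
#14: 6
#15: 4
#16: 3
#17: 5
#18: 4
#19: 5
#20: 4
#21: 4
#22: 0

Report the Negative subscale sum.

23

Negative items: 6, 9, 13, 16, 17.
Of these, item 13 is reverse-keyed; on a 0–6 scale, reversed = 6 − raw.
  item 6: 4
  item 9: 6
  item 13: 6 − 1 = 5
  item 16: 3
  item 17: 5
Sum = 4 + 6 + 5 + 3 + 5 = 23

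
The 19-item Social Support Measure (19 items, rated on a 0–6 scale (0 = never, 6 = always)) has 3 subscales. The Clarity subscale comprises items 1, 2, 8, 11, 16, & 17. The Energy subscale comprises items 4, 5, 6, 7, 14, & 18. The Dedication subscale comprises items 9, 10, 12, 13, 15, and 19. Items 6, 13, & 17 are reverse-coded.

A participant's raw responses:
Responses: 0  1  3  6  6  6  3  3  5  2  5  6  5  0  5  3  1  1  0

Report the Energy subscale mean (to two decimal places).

2.67

Energy items: 4, 5, 6, 7, 14, 18.
Of these, item 6 is reverse-coded; reversed = (0+6) − raw = 6 − raw.
  item 4: 6
  item 5: 6
  item 6: 6 − 6 = 0
  item 7: 3
  item 14: 0
  item 18: 1
Sum = 6 + 6 + 0 + 3 + 0 + 1 = 16
Mean = 16 / 6 = 2.67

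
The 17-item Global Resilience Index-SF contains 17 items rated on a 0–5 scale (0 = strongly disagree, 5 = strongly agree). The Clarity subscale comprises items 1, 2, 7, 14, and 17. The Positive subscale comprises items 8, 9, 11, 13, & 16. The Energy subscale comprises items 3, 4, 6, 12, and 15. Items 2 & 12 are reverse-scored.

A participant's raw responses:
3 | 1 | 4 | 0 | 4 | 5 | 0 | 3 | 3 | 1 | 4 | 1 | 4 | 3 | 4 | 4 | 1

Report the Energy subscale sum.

Energy items: 3, 4, 6, 12, 15.
Of these, item 12 is reverse-scored; reverse-coded value = 5 − response.
  item 3: 4
  item 4: 0
  item 6: 5
  item 12: 5 − 1 = 4
  item 15: 4
Sum = 4 + 0 + 5 + 4 + 4 = 17

17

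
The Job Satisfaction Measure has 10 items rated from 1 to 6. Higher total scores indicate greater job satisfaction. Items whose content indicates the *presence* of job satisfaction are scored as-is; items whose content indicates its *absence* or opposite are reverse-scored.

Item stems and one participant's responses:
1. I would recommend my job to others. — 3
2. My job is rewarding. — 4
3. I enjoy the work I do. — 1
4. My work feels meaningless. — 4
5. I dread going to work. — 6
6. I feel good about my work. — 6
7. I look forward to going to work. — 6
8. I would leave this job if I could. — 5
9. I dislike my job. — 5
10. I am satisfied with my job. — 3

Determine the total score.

Items 4, 5, 8, 9 describe the absence/opposite of job satisfaction → reverse-score.
reverse-coded value = 7 − response.
  item 1: 3
  item 2: 4
  item 3: 1
  item 4: 7 − 4 = 3
  item 5: 7 − 6 = 1
  item 6: 6
  item 7: 6
  item 8: 7 − 5 = 2
  item 9: 7 − 5 = 2
  item 10: 3
Total = 3 + 4 + 1 + 3 + 1 + 6 + 6 + 2 + 2 + 3 = 31

31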